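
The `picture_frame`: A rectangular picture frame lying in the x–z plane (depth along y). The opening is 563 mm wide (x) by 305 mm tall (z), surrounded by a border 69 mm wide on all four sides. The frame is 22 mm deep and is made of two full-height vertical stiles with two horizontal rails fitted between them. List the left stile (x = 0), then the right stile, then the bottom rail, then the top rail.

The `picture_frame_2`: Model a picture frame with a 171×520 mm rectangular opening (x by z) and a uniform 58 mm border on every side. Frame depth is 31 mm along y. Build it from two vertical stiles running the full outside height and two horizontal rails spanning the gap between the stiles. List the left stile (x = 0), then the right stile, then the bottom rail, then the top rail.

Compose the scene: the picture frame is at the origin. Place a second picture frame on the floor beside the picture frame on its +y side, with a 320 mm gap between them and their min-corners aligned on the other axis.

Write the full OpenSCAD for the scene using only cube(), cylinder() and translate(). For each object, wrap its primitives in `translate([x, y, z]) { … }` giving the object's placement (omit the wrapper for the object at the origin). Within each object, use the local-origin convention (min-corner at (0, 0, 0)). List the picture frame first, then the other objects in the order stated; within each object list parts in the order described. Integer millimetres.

cube([69, 22, 443]);
translate([632, 0, 0]) cube([69, 22, 443]);
translate([69, 0, 0]) cube([563, 22, 69]);
translate([69, 0, 374]) cube([563, 22, 69]);
translate([0, 342, 0]) {
  cube([58, 31, 636]);
  translate([229, 0, 0]) cube([58, 31, 636]);
  translate([58, 0, 0]) cube([171, 31, 58]);
  translate([58, 0, 578]) cube([171, 31, 58]);
}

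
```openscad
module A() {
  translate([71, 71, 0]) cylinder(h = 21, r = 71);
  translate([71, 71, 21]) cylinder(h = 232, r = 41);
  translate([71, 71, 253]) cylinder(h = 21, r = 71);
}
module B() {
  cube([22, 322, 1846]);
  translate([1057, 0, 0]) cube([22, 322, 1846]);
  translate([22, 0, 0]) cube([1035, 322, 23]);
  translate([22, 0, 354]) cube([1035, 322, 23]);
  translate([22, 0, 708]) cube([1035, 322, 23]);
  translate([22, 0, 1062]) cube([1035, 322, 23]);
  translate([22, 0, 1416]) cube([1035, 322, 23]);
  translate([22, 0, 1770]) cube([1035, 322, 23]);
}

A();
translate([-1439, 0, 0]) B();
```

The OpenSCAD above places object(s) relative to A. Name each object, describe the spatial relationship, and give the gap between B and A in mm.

A is a spool. B is a bookshelf. The bookshelf is on the floor beside the spool on its −x side. The gap between the bookshelf and the spool is 360 mm.

The bookshelf's nearest face is 360 mm from the spool's −x face.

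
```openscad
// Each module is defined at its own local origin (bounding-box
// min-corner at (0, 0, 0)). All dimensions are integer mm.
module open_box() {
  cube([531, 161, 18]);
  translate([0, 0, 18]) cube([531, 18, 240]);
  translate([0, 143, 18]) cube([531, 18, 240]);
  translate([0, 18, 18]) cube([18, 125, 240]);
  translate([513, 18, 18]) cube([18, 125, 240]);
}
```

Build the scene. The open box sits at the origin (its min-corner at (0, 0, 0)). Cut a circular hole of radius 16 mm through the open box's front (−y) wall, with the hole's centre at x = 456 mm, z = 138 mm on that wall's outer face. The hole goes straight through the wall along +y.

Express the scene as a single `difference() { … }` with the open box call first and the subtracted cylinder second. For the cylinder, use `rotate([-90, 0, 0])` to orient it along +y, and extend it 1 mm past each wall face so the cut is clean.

difference() {
  open_box();
  translate([456, -1, 138]) rotate([-90, 0, 0]) cylinder(h = 20, r = 16);
}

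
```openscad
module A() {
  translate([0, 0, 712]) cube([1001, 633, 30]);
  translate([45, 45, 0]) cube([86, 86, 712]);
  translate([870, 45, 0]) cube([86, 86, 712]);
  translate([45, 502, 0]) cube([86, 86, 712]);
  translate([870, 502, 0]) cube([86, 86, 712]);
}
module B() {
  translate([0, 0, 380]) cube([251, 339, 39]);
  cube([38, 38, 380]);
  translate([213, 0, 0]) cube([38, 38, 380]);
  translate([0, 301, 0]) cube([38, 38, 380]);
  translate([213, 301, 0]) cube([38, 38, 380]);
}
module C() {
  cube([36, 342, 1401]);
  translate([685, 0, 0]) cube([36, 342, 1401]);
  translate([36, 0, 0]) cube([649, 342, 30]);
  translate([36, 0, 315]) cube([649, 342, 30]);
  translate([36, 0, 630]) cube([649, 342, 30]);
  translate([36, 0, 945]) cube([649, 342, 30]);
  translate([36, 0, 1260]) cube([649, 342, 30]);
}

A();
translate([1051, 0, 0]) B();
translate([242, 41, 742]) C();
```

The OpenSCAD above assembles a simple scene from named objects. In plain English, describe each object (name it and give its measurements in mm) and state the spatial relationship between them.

A is a table with a 1001×633 mm rectangular top, 30 mm thick, top surface at z = 742 mm, supported by four 86×86 mm square legs, each inset 45 mm from the nearest pair of top edges, running from the floor.

B is a four-legged stool. The seat is 251×339 mm, 39 mm thick, top at z = 419 mm. It stands on four square legs, each 38×38 mm in cross-section, from z = 0 to the seat underside, each flush with a corner of the seat.

C is an open bookshelf. Two side panels, each 36 mm thick, 342 mm deep and 1401 mm tall, stand 721 mm apart (outside-to-outside). Between them sit 5 shelves, each 30 mm thick and 342 mm deep, spanning the full gap between the sides. The bottom shelf rests on the floor (its underside at z = 0) and the clear gap between one shelf's top and the next shelf's underside is 285 mm.

The stool is on the floor beside the table on its +x side. The bookshelf is on top of the table.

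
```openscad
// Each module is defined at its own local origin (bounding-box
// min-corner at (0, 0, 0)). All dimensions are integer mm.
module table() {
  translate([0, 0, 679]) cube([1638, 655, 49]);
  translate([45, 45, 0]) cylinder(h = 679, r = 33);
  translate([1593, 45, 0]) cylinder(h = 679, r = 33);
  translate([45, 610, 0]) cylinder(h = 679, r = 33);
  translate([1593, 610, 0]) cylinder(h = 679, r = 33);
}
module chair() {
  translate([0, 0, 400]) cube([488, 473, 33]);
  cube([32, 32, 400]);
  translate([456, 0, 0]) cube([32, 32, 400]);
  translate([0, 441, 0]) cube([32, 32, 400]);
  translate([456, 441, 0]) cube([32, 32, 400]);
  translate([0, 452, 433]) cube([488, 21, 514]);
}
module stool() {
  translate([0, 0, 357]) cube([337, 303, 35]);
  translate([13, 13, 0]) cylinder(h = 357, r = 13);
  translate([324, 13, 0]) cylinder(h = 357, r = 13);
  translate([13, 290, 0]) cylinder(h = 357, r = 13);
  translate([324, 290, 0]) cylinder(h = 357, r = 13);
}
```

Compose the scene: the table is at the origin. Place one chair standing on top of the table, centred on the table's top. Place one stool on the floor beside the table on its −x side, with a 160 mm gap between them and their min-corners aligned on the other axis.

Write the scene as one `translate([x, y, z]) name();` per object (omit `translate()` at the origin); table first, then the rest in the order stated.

table();
translate([575, 91, 728]) chair();
translate([-497, 0, 0]) stool();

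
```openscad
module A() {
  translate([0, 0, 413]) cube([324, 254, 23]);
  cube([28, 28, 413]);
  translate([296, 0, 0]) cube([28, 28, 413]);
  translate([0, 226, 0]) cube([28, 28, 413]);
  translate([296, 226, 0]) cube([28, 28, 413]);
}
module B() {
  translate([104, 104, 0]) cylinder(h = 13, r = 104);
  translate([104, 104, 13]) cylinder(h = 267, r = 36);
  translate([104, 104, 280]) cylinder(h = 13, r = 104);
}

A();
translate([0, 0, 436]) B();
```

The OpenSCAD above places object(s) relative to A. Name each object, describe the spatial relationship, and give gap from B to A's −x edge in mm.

The spool's min-x is at 0; the stool's min-x is 0; gap = 0 mm.

A is a stool. B is a spool. The spool is on top of the stool. The gap from the spool to the stool's −x edge is 0 mm.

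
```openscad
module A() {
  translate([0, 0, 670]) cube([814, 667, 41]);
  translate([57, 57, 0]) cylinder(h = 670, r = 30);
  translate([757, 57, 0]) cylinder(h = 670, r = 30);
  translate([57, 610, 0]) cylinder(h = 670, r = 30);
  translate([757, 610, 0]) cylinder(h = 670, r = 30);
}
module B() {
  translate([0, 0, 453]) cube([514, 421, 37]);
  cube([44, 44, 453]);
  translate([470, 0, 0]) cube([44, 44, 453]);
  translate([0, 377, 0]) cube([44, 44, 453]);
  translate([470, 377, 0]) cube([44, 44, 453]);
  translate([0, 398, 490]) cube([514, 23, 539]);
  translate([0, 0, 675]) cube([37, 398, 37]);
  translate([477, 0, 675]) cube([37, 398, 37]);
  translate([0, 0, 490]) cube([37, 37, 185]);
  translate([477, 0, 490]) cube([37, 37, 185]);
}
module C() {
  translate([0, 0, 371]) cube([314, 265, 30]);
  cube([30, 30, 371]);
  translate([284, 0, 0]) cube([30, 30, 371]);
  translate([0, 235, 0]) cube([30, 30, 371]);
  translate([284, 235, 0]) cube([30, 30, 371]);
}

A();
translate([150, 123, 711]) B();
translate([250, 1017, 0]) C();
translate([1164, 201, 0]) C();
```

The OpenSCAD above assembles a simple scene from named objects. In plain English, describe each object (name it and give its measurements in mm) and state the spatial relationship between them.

A is a rectangular dining table. The top is 814×667×41 mm with its upper surface at z = 711 mm. It stands on four round legs of 60 mm diameter, each leg's bounding box inset 27 mm from the nearest pair of top edges, running from the floor to the underside of the top.

B is a chair. The seat is a 514×421×37 mm slab with its top at z = 490 mm, on four 44×44 mm corner legs (flush with the seat edges, standing on z = 0). A flat backrest 23 mm thick, 539 mm tall, spans the full seat width and rises from the seat top along its +y edge, rear face flush with the rear of the seat. Two armrests of 37×37 mm section run along each side from the seat's front edge to the front of the backrest, top faces 222 mm above the seat top and outer faces flush with the seat's x-edges; a 37×37 mm post under the front of each armrest stands on the seat at the front corner.

C is a four-legged stool. The seat is a 314×265×30 mm slab whose top surface is at z = 401 mm; four square legs, each 30×30 mm in cross-section, run from the floor (z = 0) to the underside of the seat, each flush with a corner of the seat.

The chair is on top of the table, centred. Two stools sit around the table at the +y, +x sides.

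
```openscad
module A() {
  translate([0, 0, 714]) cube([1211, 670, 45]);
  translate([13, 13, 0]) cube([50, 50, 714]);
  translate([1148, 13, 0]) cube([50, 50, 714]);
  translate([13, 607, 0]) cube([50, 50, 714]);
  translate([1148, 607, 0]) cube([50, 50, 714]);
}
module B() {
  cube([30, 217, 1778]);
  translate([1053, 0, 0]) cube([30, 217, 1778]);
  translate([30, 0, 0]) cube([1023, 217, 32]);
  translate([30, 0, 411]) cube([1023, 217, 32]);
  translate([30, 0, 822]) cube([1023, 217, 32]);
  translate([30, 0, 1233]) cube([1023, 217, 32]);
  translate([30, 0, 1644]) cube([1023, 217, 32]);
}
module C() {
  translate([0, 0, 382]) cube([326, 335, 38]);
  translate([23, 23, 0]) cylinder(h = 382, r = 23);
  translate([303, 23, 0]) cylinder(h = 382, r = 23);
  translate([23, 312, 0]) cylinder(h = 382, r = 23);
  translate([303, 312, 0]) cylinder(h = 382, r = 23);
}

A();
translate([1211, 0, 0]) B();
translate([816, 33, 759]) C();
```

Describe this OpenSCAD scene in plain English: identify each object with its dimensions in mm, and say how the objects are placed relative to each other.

A is a table: top 1211 mm (x) × 670 mm (y), 45 mm thick, upper face at z = 759 mm, on four 50×50 mm square legs, each inset 13 mm from the nearest pair of top edges, running from z = 0 to the bottom of the top.

B is a bookshelf 1083 mm wide overall, 217 mm deep and 1778 mm tall. The two sides are 30 mm thick vertical panels. 5 horizontal shelves of 32 mm thickness span between the inner faces of the sides; the lowest shelf sits on the floor and shelves are stacked with a clear vertical gap of 379 mm between each pair.

C is a four-legged stool. The seat is 326×335 mm, 38 mm thick, top at z = 420 mm. It stands on four round legs, each 46 mm in diameter, from z = 0 to the seat underside, each leg's axis is inset half a diameter from the nearest pair of seat edges (so the leg's bounding box is flush with the corner).

The bookshelf is against the table's +x side, with their −y faces flush. The stool is on top of the table.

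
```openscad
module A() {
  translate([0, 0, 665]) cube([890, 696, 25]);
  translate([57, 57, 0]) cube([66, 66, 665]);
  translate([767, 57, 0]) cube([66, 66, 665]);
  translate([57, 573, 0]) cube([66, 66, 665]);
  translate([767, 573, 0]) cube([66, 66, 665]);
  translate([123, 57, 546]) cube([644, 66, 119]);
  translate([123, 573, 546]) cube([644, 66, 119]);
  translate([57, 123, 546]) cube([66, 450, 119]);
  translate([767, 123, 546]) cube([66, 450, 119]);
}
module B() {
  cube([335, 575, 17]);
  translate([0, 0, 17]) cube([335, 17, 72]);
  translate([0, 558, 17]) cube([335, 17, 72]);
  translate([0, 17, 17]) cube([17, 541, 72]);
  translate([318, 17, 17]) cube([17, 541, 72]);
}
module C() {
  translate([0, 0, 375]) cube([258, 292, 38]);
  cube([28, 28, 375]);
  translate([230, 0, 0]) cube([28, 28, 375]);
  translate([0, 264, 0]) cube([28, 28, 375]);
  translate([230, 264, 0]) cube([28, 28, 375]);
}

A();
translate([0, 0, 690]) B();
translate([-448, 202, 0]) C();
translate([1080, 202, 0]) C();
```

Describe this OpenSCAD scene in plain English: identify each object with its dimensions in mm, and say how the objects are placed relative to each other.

A is a rectangular dining table. The top is 890×696×25 mm with its upper surface at z = 690 mm. It stands on four 66×66 mm square legs, each inset 57 mm from the nearest pair of top edges, running from the floor to the underside of the top. Four apron rails, 66 mm thick and 119 mm tall, run between adjacent legs with their top edges flush with the underside of the top and their outer faces flush with the legs' outer faces.

B is an open-topped rectangular box: outside dimensions 335×575×89 mm, with a uniform wall and base thickness of 17 mm. The base is a full 335×575 slab on the floor; four walls sit on top of the base. The front and back walls (the −y and +y sides) span the full width; the two side walls fit between them.

C is a simple wooden stool: a rectangular seat 258 mm (x) by 292 mm (y), 38 mm thick, top face at z = 413 mm, on four square legs, each 28×28 mm in cross-section. The legs rest on z = 0, each flush with a corner of the seat.

The open box is on top of the table. Two stools sit around the table at the −x, +x sides.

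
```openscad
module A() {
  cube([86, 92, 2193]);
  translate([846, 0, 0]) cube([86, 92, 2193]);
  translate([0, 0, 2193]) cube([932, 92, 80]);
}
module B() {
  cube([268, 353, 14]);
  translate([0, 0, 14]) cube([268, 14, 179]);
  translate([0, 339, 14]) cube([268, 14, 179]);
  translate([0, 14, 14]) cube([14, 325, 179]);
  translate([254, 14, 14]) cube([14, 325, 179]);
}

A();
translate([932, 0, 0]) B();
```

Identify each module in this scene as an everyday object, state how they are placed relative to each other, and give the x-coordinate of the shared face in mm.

A is a door frame. B is an open box. The open box is against the door frame's +x side, with their −y faces flush. The x-coordinate of the shared face is 932 mm.

The door frame's +x face and the open box's −x face are both at x = 932 mm.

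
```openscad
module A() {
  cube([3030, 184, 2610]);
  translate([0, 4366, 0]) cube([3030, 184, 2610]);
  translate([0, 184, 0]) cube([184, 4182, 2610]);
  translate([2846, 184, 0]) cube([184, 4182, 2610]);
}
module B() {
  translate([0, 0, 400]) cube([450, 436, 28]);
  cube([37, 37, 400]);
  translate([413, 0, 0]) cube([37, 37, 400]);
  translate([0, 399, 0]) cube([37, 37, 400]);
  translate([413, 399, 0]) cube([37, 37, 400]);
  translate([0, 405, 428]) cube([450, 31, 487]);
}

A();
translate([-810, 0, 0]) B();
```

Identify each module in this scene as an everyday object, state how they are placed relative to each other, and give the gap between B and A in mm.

The chair's nearest face is 360 mm from the house frame's −x face.

A is a house frame. B is a chair. The chair is on the floor beside the house frame on its −x side. The gap between the chair and the house frame is 360 mm.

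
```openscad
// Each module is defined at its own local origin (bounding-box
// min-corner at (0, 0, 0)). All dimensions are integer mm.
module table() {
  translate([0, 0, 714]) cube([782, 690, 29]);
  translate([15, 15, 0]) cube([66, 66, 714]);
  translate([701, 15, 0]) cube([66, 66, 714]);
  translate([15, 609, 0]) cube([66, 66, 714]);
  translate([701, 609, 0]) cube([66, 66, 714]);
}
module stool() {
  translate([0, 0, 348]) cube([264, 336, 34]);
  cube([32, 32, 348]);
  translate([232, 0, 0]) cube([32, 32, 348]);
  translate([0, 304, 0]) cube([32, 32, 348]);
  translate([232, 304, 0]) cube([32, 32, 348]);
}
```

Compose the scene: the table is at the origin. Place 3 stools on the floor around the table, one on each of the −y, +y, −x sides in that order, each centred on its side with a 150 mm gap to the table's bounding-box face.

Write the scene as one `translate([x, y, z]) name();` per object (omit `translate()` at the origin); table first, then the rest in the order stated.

table();
translate([259, -486, 0]) stool();
translate([259, 840, 0]) stool();
translate([-414, 177, 0]) stool();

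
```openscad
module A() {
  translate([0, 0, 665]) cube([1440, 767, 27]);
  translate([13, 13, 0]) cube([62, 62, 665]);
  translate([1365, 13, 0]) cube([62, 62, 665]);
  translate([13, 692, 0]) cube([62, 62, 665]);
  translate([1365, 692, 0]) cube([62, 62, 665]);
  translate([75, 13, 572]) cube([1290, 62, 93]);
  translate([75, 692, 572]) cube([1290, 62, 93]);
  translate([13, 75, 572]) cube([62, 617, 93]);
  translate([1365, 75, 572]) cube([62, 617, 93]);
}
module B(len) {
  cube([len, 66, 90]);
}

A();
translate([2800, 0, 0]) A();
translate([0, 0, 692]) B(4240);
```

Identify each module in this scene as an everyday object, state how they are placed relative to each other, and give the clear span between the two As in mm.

A is a table. B is a beam. A beam spans the tops of two tables. The clear span between the two tables is 1360 mm.

Second table starts at x = 2800; first ends at x = 1440; clear span = 2800 − 1440 = 1360 mm.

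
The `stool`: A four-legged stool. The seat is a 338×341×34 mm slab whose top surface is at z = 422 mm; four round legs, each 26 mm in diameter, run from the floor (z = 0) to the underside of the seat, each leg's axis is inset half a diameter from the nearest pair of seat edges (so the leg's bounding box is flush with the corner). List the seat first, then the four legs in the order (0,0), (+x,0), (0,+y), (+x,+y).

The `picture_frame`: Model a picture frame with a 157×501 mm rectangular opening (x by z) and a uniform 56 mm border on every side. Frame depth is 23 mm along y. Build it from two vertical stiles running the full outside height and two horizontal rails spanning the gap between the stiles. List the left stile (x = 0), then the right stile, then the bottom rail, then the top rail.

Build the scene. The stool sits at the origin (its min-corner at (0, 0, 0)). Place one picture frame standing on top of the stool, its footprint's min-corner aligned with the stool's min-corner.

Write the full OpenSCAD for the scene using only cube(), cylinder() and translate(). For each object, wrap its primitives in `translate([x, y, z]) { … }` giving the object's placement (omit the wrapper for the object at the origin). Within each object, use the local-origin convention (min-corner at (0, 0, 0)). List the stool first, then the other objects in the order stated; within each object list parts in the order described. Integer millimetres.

translate([0, 0, 388]) cube([338, 341, 34]);
translate([13, 13, 0]) cylinder(h = 388, r = 13);
translate([325, 13, 0]) cylinder(h = 388, r = 13);
translate([13, 328, 0]) cylinder(h = 388, r = 13);
translate([325, 328, 0]) cylinder(h = 388, r = 13);
translate([0, 0, 422]) {
  cube([56, 23, 613]);
  translate([213, 0, 0]) cube([56, 23, 613]);
  translate([56, 0, 0]) cube([157, 23, 56]);
  translate([56, 0, 557]) cube([157, 23, 56]);
}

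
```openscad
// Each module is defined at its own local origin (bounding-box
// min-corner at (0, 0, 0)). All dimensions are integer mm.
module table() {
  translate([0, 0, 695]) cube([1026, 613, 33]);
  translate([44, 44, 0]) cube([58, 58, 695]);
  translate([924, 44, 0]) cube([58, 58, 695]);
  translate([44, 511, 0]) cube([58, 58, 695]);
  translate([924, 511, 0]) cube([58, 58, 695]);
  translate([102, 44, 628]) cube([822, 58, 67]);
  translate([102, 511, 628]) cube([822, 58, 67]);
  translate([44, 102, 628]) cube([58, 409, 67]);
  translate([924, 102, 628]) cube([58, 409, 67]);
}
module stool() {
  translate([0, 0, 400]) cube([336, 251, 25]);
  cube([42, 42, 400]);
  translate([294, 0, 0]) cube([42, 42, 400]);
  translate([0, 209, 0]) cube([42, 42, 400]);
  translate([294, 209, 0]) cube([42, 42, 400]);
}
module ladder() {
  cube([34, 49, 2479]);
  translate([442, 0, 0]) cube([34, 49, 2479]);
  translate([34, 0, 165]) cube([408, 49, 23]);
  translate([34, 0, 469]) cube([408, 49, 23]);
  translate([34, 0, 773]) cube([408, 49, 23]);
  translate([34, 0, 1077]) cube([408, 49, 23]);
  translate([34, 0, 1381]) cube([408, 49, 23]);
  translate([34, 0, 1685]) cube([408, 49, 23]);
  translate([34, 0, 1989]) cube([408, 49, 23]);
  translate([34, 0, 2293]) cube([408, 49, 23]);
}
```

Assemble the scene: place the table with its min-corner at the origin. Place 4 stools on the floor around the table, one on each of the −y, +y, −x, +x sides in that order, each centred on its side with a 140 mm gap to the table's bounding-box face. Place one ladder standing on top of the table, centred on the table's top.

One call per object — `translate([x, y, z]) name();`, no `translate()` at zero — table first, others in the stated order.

table();
translate([345, -391, 0]) stool();
translate([345, 753, 0]) stool();
translate([-476, 181, 0]) stool();
translate([1166, 181, 0]) stool();
translate([275, 282, 728]) ladder();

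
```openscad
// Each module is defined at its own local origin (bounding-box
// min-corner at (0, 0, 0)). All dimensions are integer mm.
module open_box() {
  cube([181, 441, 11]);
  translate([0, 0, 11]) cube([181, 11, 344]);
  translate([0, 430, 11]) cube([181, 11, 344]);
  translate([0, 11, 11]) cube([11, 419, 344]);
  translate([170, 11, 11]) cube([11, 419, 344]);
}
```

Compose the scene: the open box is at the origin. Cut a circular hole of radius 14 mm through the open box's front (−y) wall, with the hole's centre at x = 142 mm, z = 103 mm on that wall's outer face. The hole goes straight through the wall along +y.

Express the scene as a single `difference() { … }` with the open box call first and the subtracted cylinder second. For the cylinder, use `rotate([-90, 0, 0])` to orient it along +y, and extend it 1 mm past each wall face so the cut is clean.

difference() {
  open_box();
  translate([142, -1, 103]) rotate([-90, 0, 0]) cylinder(h = 13, r = 14);
}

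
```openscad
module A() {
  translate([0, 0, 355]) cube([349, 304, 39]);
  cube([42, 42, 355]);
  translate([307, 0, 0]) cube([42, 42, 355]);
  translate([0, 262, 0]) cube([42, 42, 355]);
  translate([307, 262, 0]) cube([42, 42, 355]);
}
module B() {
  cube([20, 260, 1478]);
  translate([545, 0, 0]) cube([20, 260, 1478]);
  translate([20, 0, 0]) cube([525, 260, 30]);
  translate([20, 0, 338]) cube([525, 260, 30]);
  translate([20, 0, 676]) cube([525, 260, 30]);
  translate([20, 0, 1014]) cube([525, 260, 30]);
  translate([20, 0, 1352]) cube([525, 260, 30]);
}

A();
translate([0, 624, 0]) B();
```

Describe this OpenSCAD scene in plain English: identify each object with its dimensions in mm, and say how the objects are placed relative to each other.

A is a four-legged stool. The seat is a 349×304×39 mm slab whose top surface is at z = 394 mm; four square legs, each 42×42 mm in cross-section, run from the floor (z = 0) to the underside of the seat, each flush with a corner of the seat.

B is a bookshelf 565 mm wide overall, 260 mm deep and 1478 mm tall. The two sides are 20 mm thick vertical panels. 5 horizontal shelves of 30 mm thickness span between the inner faces of the sides; the lowest shelf sits on the floor and shelves are stacked with a clear vertical gap of 308 mm between each pair.

The bookshelf is on the floor beside the stool on its +y side.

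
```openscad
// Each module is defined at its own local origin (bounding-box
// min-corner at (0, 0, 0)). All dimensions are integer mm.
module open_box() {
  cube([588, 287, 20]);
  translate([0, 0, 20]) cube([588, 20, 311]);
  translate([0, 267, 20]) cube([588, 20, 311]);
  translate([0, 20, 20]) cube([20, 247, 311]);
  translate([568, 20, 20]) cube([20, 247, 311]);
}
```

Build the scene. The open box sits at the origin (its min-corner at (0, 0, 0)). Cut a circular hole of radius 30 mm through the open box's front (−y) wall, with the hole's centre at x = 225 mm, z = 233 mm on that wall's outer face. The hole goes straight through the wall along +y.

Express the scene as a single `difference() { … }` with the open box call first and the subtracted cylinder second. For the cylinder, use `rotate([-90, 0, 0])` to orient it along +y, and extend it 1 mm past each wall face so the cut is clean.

difference() {
  open_box();
  translate([225, -1, 233]) rotate([-90, 0, 0]) cylinder(h = 22, r = 30);
}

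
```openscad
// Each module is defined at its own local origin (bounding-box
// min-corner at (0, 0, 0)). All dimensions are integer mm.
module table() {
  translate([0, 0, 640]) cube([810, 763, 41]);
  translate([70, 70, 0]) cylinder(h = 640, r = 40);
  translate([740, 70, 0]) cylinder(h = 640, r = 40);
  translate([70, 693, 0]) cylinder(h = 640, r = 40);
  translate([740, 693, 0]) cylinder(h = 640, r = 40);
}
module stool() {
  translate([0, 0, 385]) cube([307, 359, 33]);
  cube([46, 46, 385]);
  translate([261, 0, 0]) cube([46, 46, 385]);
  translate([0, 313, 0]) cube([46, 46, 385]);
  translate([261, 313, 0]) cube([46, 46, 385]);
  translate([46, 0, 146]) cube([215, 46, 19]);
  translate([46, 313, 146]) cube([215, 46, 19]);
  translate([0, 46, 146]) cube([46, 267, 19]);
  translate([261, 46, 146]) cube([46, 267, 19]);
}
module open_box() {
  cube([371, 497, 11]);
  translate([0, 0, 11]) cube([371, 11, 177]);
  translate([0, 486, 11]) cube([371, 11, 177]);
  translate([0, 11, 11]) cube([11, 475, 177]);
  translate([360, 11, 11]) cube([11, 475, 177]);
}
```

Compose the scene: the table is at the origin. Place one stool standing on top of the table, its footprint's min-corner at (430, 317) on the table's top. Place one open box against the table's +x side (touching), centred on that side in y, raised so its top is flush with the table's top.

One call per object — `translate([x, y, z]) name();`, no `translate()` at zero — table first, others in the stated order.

table();
translate([430, 317, 681]) stool();
translate([810, 133, 493]) open_box();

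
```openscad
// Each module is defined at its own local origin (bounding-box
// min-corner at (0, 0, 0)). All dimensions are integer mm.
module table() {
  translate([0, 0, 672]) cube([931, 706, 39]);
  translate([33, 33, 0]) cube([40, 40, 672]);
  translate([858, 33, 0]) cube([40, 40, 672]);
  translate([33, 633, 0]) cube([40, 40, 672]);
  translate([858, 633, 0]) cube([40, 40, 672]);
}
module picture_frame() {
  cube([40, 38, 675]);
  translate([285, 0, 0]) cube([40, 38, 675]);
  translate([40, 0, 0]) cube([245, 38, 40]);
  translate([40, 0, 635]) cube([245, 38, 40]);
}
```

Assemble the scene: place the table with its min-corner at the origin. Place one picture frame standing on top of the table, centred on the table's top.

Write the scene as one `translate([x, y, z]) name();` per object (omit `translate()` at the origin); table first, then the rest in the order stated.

table();
translate([303, 334, 711]) picture_frame();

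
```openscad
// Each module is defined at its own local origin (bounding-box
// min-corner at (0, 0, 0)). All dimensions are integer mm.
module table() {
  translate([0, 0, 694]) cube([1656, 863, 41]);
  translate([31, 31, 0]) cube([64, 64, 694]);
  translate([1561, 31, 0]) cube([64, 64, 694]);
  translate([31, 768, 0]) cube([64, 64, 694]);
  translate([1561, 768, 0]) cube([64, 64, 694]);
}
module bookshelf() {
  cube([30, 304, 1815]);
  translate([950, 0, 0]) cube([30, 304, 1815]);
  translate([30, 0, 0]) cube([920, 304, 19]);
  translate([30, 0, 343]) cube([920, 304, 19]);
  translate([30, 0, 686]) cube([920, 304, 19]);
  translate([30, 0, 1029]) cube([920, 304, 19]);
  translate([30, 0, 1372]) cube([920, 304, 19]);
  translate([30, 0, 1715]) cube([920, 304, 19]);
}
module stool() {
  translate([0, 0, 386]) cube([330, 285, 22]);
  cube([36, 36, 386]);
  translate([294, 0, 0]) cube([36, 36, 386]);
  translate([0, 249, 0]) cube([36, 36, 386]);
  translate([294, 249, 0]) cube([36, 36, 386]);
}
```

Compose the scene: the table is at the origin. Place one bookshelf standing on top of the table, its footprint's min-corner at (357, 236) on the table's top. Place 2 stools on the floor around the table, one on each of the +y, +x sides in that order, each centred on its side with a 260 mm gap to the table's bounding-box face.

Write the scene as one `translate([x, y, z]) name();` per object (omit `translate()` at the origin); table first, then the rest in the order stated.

table();
translate([357, 236, 735]) bookshelf();
translate([663, 1123, 0]) stool();
translate([1916, 289, 0]) stool();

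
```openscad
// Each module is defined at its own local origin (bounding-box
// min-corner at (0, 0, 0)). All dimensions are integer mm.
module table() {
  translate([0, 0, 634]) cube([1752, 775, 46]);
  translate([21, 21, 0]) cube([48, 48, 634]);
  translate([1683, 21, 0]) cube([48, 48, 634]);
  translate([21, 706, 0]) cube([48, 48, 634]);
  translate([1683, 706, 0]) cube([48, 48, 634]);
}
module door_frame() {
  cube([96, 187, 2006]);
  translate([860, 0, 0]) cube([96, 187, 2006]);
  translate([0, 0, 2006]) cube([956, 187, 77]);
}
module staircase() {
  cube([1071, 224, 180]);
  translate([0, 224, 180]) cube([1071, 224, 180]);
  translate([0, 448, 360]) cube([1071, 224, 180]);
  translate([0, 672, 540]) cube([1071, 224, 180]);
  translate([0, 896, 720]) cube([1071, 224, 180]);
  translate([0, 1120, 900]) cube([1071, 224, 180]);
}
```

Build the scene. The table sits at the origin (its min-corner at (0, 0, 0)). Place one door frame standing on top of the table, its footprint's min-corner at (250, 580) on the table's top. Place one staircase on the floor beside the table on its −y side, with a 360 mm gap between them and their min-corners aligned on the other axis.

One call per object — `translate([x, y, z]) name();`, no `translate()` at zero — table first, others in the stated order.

table();
translate([250, 580, 680]) door_frame();
translate([0, -1704, 0]) staircase();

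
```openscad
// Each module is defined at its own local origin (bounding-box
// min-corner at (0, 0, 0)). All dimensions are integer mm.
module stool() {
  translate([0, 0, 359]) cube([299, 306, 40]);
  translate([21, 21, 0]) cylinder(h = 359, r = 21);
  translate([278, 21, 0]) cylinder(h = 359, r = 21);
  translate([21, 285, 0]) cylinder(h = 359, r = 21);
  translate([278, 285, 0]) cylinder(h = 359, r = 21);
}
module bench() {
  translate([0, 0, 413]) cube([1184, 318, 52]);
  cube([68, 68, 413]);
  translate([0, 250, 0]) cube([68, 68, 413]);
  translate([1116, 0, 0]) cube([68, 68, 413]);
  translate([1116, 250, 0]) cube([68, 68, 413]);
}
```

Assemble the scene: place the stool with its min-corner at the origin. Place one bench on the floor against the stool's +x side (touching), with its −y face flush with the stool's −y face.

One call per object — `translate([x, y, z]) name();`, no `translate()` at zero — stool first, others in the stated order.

stool();
translate([299, 0, 0]) bench();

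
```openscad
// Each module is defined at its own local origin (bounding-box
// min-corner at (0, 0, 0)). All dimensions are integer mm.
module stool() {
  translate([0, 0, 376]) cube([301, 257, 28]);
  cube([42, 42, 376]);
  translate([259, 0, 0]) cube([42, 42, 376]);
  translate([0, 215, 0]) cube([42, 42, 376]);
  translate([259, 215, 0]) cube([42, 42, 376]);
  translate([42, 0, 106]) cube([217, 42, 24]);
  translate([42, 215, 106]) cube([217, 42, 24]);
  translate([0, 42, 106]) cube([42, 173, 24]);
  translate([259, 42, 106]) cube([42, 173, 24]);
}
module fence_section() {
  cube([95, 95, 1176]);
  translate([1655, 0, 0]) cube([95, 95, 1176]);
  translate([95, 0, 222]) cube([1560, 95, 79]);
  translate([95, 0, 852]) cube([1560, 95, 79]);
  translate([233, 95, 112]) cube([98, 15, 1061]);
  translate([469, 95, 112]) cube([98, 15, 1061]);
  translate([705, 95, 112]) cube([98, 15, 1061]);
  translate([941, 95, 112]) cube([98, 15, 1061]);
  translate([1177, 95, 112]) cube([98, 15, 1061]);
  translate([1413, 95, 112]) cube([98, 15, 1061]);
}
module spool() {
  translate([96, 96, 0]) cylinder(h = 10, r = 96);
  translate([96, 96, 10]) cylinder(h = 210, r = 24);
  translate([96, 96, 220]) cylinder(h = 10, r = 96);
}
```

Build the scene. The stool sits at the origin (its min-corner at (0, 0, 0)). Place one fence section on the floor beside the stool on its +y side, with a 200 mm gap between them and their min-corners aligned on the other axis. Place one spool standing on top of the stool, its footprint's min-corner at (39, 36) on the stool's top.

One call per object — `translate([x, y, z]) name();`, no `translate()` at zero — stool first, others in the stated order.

stool();
translate([0, 457, 0]) fence_section();
translate([39, 36, 404]) spool();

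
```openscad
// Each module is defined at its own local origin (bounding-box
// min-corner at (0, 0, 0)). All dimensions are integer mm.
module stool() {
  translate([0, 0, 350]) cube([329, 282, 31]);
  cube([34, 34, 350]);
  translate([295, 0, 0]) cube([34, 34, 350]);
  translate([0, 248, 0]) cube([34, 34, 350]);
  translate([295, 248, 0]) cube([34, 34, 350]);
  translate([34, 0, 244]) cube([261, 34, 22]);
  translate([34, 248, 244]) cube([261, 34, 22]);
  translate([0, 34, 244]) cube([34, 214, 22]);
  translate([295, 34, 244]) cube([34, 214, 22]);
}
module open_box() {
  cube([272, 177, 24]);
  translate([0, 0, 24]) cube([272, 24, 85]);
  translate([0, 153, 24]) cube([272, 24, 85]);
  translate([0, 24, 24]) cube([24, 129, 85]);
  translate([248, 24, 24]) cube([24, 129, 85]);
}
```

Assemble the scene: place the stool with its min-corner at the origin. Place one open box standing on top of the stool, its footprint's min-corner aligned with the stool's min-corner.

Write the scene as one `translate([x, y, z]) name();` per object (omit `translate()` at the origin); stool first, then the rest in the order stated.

stool();
translate([0, 0, 381]) open_box();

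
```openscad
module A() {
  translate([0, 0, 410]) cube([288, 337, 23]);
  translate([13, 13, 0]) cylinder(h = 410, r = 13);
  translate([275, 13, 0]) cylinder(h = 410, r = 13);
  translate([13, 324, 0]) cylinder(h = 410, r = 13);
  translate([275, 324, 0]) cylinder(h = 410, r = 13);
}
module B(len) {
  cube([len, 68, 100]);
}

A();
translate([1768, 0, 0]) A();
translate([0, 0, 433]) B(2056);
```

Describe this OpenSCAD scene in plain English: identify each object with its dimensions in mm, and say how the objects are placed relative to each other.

A is a simple wooden stool: a rectangular seat 288 mm (x) by 337 mm (y), 23 mm thick, top face at z = 433 mm, on four round legs, each 26 mm in diameter. The legs rest on z = 0, each leg's axis is inset half a diameter from the nearest pair of seat edges (so the leg's bounding box is flush with the corner).

B is a rectangular beam 2056 mm long (x), 68 mm deep (y), 100 mm thick (z).

The beam spans the tops of two stools placed 1480 mm apart, resting at z = 433 mm.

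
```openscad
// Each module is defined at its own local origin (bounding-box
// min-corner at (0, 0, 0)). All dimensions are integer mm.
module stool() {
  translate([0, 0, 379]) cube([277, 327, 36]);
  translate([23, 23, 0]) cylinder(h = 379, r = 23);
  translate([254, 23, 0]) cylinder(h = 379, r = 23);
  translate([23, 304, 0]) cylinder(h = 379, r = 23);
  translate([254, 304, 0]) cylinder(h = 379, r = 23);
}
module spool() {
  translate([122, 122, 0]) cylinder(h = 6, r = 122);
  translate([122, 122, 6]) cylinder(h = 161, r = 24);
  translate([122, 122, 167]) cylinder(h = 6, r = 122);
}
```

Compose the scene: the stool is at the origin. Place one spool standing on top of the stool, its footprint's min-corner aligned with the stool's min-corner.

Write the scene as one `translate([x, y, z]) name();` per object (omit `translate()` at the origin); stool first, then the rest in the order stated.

stool();
translate([0, 0, 415]) spool();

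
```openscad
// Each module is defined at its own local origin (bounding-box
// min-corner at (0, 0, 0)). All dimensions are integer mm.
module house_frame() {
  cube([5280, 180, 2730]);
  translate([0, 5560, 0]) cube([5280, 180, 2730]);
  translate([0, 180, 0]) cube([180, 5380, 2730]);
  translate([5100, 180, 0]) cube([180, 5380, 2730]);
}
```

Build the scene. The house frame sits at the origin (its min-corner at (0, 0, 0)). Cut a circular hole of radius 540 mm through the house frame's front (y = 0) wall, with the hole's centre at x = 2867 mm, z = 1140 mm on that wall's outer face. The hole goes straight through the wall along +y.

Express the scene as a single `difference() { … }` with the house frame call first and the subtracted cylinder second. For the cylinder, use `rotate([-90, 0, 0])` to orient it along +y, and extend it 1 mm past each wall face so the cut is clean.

difference() {
  house_frame();
  translate([2867, -1, 1140]) rotate([-90, 0, 0]) cylinder(h = 182, r = 540);
}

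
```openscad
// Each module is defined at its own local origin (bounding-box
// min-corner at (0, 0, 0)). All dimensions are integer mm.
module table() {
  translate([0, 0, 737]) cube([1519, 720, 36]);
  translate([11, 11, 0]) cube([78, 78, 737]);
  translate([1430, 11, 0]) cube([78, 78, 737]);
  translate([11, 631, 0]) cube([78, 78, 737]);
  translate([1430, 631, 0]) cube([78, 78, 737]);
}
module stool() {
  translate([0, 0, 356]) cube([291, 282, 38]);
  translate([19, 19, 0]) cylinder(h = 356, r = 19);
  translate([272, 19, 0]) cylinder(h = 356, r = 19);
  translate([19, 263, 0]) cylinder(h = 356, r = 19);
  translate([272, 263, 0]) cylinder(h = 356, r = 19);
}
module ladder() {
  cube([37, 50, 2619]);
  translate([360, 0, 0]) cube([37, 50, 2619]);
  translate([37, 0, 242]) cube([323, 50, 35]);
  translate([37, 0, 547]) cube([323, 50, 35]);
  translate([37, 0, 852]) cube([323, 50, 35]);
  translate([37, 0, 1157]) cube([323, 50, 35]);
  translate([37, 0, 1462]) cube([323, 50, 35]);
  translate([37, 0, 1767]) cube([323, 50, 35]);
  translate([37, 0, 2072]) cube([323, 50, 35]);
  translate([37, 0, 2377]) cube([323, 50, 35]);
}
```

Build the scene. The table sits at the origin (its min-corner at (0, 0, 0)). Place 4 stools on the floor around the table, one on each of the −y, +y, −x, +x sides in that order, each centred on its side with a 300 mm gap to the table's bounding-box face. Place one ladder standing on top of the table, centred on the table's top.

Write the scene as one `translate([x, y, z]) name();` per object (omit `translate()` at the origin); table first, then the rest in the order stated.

table();
translate([614, -582, 0]) stool();
translate([614, 1020, 0]) stool();
translate([-591, 219, 0]) stool();
translate([1819, 219, 0]) stool();
translate([561, 335, 773]) ladder();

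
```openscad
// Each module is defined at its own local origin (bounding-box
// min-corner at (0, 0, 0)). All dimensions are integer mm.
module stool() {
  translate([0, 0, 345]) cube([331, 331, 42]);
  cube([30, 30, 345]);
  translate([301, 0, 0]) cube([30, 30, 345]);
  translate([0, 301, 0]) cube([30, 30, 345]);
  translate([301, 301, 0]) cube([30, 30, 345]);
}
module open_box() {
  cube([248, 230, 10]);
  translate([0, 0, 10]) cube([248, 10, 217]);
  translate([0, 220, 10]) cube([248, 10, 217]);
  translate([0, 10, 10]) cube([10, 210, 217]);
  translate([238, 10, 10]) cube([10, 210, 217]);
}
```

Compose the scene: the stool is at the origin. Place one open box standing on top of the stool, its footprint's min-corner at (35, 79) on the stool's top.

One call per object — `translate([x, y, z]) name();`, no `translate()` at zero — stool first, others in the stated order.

stool();
translate([35, 79, 387]) open_box();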